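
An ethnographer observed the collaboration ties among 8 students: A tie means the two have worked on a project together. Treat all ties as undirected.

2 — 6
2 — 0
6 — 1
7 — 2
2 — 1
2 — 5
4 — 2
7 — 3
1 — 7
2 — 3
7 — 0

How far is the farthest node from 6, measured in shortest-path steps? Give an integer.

Distances from 6: 0:2, 1:1, 2:1, 3:2, 4:2, 5:2, 7:2.
The largest is 2 (to 0, 4, 5, 3, and 7), so the eccentricity of 6 is 2.

2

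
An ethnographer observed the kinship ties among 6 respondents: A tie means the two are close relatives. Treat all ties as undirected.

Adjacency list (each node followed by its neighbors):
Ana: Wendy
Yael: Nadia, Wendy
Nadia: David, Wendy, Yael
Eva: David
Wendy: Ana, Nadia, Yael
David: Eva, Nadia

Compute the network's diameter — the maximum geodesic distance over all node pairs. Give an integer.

4

Eccentricity of each node (its greatest distance to any other): Ana:4, David:3, Eva:4, Nadia:2, Wendy:3, Yael:3.
The maximum eccentricity is 4, realized for instance by the pair Ana–Eva via Ana – Wendy – Nadia – David – Eva. So the diameter is 4.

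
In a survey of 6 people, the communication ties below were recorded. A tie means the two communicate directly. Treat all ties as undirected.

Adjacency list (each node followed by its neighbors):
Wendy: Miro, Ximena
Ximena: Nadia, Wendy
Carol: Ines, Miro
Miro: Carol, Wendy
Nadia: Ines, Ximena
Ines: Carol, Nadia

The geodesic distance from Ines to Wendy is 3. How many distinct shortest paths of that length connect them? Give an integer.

The shortest distance is 3. The length-3 paths are: Ines–Nadia–Ximena–Wendy; Ines–Carol–Miro–Wendy.
That gives 2 distinct shortest paths.

2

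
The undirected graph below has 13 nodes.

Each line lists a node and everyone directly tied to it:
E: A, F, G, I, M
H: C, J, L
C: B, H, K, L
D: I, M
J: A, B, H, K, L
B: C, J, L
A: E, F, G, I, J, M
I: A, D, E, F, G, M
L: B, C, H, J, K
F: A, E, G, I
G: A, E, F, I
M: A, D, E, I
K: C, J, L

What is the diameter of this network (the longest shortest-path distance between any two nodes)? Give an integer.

Eccentricity of each node (its greatest distance to any other): A:3, B:4, C:5, D:5, E:4, F:4, G:4, H:4, I:4, J:3, K:4, L:4, M:4.
The maximum eccentricity is 5, realized for instance by the pair C–D via C – H – J – A – M – D. So the diameter is 5.

5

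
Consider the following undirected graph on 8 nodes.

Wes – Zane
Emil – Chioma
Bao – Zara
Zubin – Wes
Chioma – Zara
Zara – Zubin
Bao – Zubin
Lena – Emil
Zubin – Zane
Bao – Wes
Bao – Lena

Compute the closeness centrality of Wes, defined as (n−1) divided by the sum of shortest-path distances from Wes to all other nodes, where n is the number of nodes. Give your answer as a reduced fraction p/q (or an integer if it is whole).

7/13

Distances from Wes: Bao:1, Chioma:3, Emil:3, Lena:2, Zane:1, Zara:2, Zubin:1. Sum = 13.
n = 8, so closeness = 7/13.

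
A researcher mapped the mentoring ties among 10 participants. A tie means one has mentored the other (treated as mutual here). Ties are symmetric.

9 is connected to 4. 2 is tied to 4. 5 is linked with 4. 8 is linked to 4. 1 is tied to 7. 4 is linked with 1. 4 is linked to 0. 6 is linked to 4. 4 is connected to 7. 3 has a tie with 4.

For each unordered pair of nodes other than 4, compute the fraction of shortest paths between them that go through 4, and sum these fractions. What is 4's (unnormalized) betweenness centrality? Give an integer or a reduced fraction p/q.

35

Pairs whose geodesics pass through 4 — 5–7: 1; 5–9: 1; 5–3: 1; 5–1: 1; 5–0: 1; 5–8: 1; 5–2: 1; 5–6: 1; 7–9: 1; 7–3: 1; 7–0: 1; 7–8: 1; 7–2: 1; 7–6: 1 … (+21 more pairs).
All other pairs contribute 0.
Summing the contributions gives betweenness(4) = 35.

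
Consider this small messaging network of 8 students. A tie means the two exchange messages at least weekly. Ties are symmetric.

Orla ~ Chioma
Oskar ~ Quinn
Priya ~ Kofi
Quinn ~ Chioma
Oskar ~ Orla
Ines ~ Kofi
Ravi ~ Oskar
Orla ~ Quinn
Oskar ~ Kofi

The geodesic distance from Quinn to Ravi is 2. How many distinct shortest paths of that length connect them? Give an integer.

The shortest distance is 2, and the only length-2 path is Quinn–Oskar–Ravi. So there is exactly 1 shortest path.

1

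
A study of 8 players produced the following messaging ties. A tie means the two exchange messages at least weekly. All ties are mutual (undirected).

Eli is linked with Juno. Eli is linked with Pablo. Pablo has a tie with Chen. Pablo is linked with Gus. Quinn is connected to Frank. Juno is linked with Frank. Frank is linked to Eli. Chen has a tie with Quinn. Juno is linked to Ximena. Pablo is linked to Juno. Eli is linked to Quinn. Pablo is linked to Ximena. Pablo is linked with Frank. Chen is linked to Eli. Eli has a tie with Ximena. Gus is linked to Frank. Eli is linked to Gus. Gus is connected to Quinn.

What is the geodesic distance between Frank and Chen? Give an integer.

2

One shortest route is Frank – Pablo – Chen, which uses 2 edges, and Frank and Chen are not directly tied, so nothing shorter exists. So d(Frank,Chen) = 2.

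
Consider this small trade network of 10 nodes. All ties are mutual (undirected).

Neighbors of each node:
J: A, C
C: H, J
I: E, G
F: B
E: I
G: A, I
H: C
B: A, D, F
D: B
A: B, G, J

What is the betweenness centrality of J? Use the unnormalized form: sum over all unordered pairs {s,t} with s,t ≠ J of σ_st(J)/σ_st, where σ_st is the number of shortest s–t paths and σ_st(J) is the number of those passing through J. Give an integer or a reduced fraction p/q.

14

Pairs whose geodesics pass through J — F–H: 1; F–C: 1; I–H: 1; I–C: 1; H–D: 1; H–B: 1; H–A: 1; H–E: 1; H–G: 1; D–C: 1; C–B: 1; C–A: 1; C–E: 1; C–G: 1.
All other pairs contribute 0.
Summing the contributions gives betweenness(J) = 14.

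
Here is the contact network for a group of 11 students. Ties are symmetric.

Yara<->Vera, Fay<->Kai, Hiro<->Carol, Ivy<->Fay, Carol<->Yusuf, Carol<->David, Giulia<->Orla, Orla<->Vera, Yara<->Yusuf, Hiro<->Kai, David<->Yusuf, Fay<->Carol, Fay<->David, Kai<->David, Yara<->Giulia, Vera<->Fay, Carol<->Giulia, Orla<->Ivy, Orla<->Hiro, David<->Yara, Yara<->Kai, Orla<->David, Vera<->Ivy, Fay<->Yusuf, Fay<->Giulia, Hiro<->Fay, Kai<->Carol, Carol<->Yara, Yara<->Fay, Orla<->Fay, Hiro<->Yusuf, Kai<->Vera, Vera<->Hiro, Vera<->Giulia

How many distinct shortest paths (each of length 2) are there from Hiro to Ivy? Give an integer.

The shortest distance is 2. The length-2 paths are: Hiro–Orla–Ivy; Hiro–Fay–Ivy; Hiro–Vera–Ivy.
That gives 3 distinct shortest paths.

3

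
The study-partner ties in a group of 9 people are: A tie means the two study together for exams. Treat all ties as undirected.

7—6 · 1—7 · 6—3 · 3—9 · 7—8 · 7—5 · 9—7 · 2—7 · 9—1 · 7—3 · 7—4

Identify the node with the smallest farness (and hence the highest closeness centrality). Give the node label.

Farness (sum of distances to all others) for each node — 1:14, 2:15, 3:13, 4:15, 5:15, 6:14, 7:8, 8:15, 9:13.
The smallest farness is 8, for 7, so 7 has the highest closeness.

7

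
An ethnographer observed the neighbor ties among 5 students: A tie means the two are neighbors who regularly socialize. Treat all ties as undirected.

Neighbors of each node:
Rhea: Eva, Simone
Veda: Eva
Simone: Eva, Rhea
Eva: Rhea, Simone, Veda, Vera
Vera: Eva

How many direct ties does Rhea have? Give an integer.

2

Rhea is directly tied to Eva and Simone. That is 2 neighbors, so the degree of Rhea is 2.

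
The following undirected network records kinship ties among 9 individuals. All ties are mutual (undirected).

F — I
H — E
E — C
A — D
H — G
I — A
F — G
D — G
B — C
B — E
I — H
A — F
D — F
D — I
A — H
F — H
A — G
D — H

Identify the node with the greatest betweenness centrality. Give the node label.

Unnormalized betweenness of each node: A:1/4, B:0, C:0, D:1/4, E:12, F:1/4, G:0, H:61/4, I:0.
H has the largest value, 61/4, making it the main broker — the node through which the most shortest paths run.

H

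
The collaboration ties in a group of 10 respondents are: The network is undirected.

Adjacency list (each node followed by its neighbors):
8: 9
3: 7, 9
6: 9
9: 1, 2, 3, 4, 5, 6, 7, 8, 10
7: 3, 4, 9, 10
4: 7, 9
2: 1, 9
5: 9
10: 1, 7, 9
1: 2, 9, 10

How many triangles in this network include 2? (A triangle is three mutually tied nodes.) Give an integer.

2's neighbors: 1 and 9.
Neighbor pairs that are themselves tied: 2–1–9. Each forms one triangle with 2, for 1 in total.

1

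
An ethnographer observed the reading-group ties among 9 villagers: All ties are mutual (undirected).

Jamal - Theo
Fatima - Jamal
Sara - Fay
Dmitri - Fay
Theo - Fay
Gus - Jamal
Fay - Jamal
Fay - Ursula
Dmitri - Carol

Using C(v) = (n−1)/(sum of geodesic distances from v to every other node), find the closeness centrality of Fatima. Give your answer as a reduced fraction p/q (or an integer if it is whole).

Distances from Fatima: Carol:4, Dmitri:3, Fay:2, Gus:2, Jamal:1, Sara:3, Theo:2, Ursula:3. Sum = 20.
n = 9, so closeness = 8/20 = 2/5.

2/5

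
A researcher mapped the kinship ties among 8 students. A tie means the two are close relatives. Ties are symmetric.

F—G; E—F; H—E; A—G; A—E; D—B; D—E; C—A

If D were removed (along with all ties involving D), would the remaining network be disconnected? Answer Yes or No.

Removing D leaves {A, C, E, F, G, and H} with no path to {B}, so the network splits into 2 components. D is a cut vertex.

Yes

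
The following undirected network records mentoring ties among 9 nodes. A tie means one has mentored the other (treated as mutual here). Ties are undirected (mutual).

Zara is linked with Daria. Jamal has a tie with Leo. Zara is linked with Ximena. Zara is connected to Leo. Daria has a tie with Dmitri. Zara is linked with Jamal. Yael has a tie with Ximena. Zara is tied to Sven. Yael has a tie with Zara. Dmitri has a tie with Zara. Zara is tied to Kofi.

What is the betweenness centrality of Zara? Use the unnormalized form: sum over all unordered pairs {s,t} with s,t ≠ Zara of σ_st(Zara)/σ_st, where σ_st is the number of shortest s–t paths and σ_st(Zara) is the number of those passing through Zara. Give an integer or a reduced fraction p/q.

25

Pairs whose geodesics pass through Zara — Sven–Yael: 1; Sven–Leo: 1; Sven–Ximena: 1; Sven–Dmitri: 1; Sven–Kofi: 1; Sven–Daria: 1; Sven–Jamal: 1; Yael–Leo: 1; Yael–Dmitri: 1; Yael–Kofi: 1; Yael–Daria: 1; Yael–Jamal: 1; Leo–Ximena: 1; Leo–Dmitri: 1 … (+11 more pairs).
All other pairs contribute 0.
Summing the contributions gives betweenness(Zara) = 25.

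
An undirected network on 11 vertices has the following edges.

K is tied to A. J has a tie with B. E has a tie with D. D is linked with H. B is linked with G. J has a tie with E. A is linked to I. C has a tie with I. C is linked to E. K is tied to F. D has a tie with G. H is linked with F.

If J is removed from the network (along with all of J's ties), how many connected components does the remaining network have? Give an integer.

J's neighbors (B and E) remain reachable from one another through other ties, so the rest of the network stays in one piece.

1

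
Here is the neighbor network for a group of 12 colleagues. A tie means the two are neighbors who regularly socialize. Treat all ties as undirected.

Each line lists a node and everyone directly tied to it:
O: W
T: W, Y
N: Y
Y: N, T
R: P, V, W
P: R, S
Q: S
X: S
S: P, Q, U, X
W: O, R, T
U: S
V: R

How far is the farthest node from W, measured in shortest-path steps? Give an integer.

4

Distances from W: N:3, O:1, P:2, Q:4, R:1, S:3, T:1, U:4, V:2, X:4, Y:2.
The largest is 4 (to X, Q, and U), so the eccentricity of W is 4.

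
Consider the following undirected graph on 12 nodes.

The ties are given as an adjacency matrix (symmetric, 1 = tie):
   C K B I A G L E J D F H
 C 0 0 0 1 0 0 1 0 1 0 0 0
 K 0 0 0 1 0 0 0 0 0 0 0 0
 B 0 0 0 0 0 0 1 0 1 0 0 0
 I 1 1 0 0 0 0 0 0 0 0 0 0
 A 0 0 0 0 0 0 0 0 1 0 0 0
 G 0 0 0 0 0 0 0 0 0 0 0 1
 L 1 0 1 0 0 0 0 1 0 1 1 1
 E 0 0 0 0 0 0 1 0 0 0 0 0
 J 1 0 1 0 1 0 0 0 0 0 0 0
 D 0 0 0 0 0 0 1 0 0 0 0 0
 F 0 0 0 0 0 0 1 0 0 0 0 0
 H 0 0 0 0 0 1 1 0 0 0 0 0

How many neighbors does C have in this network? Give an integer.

3

C is directly tied to I, J, and L. That is 3 neighbors, so the degree of C is 3.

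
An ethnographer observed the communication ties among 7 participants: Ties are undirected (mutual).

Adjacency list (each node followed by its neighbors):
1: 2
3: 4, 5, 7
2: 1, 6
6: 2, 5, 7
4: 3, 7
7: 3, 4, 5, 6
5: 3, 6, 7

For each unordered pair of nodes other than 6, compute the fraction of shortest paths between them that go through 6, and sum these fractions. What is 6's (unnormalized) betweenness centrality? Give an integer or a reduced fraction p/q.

8

Pairs whose geodesics pass through 6 — 3–1: 2/2; 3–2: 2/2; 4–1: 1; 4–2: 1; 7–1: 1; 7–2: 1; 5–1: 1; 5–2: 1.
All other pairs contribute 0.
Summing the contributions gives betweenness(6) = 8.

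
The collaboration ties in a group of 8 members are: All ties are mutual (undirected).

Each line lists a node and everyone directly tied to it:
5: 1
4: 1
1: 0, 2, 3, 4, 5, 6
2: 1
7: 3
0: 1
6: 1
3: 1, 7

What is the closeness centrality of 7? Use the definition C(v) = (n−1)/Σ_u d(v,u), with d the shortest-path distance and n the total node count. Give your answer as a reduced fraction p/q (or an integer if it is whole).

Distances from 7: 0:3, 1:2, 2:3, 3:1, 4:3, 5:3, 6:3. Sum = 18.
n = 8, so closeness = 7/18.

7/18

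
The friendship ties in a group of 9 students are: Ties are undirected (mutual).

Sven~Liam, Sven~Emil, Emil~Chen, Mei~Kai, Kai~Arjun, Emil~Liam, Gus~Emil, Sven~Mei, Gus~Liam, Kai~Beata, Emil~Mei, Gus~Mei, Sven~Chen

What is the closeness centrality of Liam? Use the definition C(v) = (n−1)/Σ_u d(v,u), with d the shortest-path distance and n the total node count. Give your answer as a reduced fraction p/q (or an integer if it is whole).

4/9

Distances from Liam: Arjun:4, Beata:4, Chen:2, Emil:1, Gus:1, Kai:3, Mei:2, Sven:1. Sum = 18.
n = 9, so closeness = 8/18 = 4/9.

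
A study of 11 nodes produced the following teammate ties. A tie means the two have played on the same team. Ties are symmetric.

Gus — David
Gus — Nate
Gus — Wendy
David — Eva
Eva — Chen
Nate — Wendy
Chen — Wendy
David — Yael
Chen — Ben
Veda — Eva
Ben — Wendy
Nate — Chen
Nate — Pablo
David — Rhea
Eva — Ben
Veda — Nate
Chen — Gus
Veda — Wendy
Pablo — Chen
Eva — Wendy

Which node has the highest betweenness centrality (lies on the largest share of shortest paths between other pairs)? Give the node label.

Unnormalized betweenness of each node: Ben:0, Chen:20/3, David:52/3, Eva:65/6, Gus:8, Nate:23/6, Pablo:0, Rhea:0, Veda:1/3, Wendy:3, Yael:0.
David has the largest value, 52/3, making it the main broker — the node through which the most shortest paths run.

David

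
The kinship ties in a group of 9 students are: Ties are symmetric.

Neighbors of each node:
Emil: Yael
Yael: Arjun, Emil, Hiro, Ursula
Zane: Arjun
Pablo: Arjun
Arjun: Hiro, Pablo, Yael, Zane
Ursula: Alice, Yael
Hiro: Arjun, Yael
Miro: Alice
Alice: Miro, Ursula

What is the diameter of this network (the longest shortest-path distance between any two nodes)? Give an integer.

Eccentricity of each node (its greatest distance to any other): Alice:4, Arjun:4, Emil:4, Hiro:4, Miro:5, Pablo:5, Ursula:3, Yael:3, Zane:5.
The maximum eccentricity is 5, realized for instance by the pair Zane–Miro via Zane – Arjun – Yael – Ursula – Alice – Miro. So the diameter is 5.

5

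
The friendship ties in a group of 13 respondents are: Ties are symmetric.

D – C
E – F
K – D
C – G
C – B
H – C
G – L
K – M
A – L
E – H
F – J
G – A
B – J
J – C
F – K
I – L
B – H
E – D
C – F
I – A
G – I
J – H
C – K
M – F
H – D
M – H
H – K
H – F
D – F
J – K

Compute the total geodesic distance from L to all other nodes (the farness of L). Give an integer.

Distances from L: A:1, B:3, C:2, D:3, E:4, F:3, G:1, H:3, I:1, J:3, K:3, M:4.
Sum = 1 + 3 + 2 + 3 + 4 + 3 + 1 + 3 + 1 + 3 + 3 + 4 = 31.

31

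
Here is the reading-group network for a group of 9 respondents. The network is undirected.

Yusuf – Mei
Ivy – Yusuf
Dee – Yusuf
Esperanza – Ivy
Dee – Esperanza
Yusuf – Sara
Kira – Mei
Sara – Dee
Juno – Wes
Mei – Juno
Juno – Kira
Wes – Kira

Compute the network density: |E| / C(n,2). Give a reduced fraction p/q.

There are 12 edges and 9 nodes, so the maximum possible is C(9,2) = 36.
Density = 12/36 = 1/3.

1/3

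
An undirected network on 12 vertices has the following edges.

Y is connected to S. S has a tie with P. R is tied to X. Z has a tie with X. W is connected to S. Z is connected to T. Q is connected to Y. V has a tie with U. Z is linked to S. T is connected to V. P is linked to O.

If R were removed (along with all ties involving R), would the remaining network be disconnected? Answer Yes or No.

No

Even without R, every remaining node can still reach every other (the residual graph is connected), so R is not a cut vertex.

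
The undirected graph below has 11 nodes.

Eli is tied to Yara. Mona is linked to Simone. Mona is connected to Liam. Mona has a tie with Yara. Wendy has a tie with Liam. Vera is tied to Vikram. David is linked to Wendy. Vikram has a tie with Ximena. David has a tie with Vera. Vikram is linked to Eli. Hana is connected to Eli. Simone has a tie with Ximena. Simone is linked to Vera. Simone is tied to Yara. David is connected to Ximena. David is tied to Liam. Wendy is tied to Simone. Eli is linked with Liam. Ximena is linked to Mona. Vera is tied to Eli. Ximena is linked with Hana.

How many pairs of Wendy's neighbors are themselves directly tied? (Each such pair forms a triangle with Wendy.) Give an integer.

1

Wendy's neighbors: David, Liam, and Simone.
Neighbor pairs that are themselves tied: Wendy–David–Liam. Each forms one triangle with Wendy, for 1 in total.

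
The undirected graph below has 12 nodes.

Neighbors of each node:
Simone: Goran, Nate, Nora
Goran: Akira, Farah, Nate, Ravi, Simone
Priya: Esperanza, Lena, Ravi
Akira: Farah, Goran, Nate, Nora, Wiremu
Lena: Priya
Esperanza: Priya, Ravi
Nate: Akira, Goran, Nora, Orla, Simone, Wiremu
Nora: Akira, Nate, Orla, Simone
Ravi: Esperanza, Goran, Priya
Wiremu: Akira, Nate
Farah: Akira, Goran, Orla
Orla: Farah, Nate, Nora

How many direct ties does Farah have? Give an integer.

3

Farah is directly tied to Akira, Goran, and Orla. That is 3 neighbors, so the degree of Farah is 3.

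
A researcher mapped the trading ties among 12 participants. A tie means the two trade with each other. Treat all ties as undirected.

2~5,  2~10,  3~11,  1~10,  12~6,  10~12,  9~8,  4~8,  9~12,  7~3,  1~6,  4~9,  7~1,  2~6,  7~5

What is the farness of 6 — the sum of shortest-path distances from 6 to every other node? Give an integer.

Distances from 6: 1:1, 2:1, 3:3, 4:3, 5:2, 7:2, 8:3, 9:2, 10:2, 11:4, 12:1.
Sum = 1 + 1 + 3 + 3 + 2 + 2 + 3 + 2 + 2 + 4 + 1 = 24.

24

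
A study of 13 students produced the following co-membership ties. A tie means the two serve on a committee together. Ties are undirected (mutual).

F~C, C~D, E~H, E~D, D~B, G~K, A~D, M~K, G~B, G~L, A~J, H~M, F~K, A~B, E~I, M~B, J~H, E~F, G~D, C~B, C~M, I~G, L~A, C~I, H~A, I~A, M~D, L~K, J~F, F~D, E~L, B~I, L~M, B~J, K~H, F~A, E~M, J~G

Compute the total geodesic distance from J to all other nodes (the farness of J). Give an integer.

19

Distances from J: A:1, B:1, C:2, D:2, E:2, F:1, G:1, H:1, I:2, K:2, L:2, M:2.
Sum = 1 + 1 + 2 + 2 + 2 + 1 + 1 + 1 + 2 + 2 + 2 + 2 = 19.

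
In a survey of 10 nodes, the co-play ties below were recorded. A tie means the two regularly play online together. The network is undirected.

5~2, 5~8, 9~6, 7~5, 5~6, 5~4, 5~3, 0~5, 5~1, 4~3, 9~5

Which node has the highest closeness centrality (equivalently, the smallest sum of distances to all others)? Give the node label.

5

Farness (sum of distances to all others) for each node — 0:17, 1:17, 2:17, 3:16, 4:16, 5:9, 6:16, 7:17, 8:17, 9:16.
The smallest farness is 9, for 5, so 5 has the highest closeness.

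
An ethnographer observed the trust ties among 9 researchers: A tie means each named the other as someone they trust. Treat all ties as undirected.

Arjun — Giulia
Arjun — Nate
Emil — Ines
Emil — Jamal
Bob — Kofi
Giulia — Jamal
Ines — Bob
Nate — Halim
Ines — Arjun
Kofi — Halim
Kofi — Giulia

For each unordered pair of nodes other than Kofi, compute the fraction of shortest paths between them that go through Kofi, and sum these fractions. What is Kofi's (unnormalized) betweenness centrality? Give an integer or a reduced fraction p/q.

Pairs whose geodesics pass through Kofi — Nate–Bob: 1/2; Halim–Bob: 1; Halim–Ines: 1/2; Halim–Emil: 2/3; Halim–Jamal: 1; Halim–Giulia: 1; Bob–Jamal: 1/2; Bob–Giulia: 1.
All other pairs contribute 0.
Summing the contributions gives betweenness(Kofi) = 37/6.

37/6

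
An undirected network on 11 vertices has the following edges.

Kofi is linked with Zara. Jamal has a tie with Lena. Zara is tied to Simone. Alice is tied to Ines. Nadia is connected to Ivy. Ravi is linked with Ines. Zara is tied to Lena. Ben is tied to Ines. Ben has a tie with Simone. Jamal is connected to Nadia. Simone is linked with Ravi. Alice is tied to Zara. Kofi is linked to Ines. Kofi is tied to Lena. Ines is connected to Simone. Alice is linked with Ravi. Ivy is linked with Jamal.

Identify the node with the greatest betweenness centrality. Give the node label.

Unnormalized betweenness of each node: Alice:13/6, Ben:0, Ines:49/6, Ivy:0, Jamal:16, Kofi:23/3, Lena:21, Nadia:0, Ravi:1/3, Simone:17/3, Zara:14.
Lena has the largest value, 21, making it the main broker — the node through which the most shortest paths run.

Lena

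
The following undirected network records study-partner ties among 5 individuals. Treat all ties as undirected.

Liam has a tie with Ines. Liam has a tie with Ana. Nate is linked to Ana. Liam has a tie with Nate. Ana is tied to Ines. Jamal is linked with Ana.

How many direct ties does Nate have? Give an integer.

2

Nate is directly tied to Ana and Liam. That is 2 neighbors, so the degree of Nate is 2.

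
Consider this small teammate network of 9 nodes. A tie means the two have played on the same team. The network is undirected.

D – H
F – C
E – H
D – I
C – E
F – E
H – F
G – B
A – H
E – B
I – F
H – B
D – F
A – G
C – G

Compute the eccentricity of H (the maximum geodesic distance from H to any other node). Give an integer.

2

Distances from H: A:1, B:1, C:2, D:1, E:1, F:1, G:2, I:2.
The largest is 2 (to G, C, and I), so the eccentricity of H is 2.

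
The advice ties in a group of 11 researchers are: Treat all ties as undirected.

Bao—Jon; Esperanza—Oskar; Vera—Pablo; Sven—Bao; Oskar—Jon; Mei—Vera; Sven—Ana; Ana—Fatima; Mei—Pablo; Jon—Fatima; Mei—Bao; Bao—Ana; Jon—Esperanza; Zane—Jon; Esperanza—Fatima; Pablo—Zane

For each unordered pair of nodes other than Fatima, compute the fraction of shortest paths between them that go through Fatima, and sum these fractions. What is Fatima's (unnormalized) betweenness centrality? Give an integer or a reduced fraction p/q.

Pairs whose geodesics pass through Fatima — Zane–Ana: 1/2; Esperanza–Sven: 1/2; Esperanza–Ana: 1; Oskar–Ana: 2/3; Ana–Jon: 1/2.
All other pairs contribute 0.
Summing the contributions gives betweenness(Fatima) = 19/6.

19/6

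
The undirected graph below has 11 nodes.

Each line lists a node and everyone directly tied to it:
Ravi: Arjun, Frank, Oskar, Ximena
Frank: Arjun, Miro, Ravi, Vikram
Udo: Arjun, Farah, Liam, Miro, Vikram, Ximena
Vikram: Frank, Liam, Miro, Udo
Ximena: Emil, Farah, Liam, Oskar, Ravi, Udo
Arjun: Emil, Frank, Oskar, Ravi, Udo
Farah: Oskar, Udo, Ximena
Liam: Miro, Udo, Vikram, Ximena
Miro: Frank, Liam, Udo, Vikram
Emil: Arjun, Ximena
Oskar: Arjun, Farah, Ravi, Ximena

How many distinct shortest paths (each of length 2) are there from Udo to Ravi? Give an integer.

2

The shortest distance is 2. The length-2 paths are: Udo–Ximena–Ravi; Udo–Arjun–Ravi.
That gives 2 distinct shortest paths.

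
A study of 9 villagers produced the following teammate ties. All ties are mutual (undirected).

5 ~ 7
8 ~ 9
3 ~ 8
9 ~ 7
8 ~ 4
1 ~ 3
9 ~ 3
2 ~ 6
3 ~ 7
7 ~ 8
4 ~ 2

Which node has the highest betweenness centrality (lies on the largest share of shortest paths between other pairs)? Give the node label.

Unnormalized betweenness of each node: 1:0, 2:7, 3:7, 4:12, 5:0, 6:0, 7:7, 8:15, 9:0.
8 has the largest value, 15, making it the main broker — the node through which the most shortest paths run.

8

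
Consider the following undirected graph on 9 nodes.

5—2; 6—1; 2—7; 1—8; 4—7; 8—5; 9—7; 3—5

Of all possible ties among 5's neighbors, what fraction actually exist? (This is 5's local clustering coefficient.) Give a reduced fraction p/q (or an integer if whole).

5's neighbors: 2, 3, and 8 (k = 3).
Possible neighbor pairs: C(3,2) = 3. Edges among them: none → e = 0.
Clustering(5) = 0/3 = 0.

0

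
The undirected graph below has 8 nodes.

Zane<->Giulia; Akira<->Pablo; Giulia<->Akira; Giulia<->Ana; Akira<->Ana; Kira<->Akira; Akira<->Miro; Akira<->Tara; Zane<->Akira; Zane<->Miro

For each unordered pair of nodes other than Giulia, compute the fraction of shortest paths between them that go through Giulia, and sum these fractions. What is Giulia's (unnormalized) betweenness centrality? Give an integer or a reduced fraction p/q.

Pairs whose geodesics pass through Giulia — Ana–Zane: 1/2.
All other pairs contribute 0.
Summing the contributions gives betweenness(Giulia) = 1/2.

1/2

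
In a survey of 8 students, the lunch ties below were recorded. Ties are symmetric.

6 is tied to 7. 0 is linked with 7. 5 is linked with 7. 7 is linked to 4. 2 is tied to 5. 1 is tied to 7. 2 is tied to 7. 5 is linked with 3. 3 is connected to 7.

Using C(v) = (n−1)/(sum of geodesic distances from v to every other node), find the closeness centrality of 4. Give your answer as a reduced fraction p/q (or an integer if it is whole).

7/13

Distances from 4: 0:2, 1:2, 2:2, 3:2, 5:2, 6:2, 7:1. Sum = 13.
n = 8, so closeness = 7/13.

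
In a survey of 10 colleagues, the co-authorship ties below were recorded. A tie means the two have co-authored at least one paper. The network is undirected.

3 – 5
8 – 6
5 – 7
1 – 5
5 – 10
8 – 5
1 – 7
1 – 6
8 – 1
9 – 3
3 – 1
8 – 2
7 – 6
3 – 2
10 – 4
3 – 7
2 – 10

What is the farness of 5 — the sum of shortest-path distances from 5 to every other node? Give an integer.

Distances from 5: 1:1, 2:2, 3:1, 4:2, 6:2, 7:1, 8:1, 9:2, 10:1.
Sum = 1 + 2 + 1 + 2 + 2 + 1 + 1 + 2 + 1 = 13.

13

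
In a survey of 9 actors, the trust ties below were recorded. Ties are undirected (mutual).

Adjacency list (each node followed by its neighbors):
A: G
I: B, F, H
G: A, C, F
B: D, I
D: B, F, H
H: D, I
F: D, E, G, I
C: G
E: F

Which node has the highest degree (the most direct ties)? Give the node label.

Degrees — A:1, B:2, C:1, D:3, E:1, F:4, G:3, H:2, I:3.
The maximum is 4, attained only by F.

F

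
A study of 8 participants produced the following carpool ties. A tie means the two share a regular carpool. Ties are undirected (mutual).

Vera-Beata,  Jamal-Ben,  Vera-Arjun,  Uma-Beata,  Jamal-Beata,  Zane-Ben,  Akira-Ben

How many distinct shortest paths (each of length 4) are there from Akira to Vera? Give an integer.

The shortest distance is 4, and the only length-4 path is Akira–Ben–Jamal–Beata–Vera. So there is exactly 1 shortest path.

1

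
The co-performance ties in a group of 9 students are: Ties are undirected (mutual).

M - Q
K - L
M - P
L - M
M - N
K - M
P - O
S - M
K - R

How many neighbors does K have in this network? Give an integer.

3

K is directly tied to L, M, and R. That is 3 neighbors, so the degree of K is 3.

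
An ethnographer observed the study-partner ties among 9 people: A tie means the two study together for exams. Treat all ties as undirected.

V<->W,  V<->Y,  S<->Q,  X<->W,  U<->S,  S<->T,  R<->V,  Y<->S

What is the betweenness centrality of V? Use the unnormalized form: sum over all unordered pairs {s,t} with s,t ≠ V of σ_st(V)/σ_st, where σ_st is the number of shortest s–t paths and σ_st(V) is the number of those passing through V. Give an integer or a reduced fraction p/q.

Pairs whose geodesics pass through V — Y–W: 1; Y–X: 1; Y–R: 1; Q–W: 1; Q–X: 1; Q–R: 1; S–W: 1; S–X: 1; S–R: 1; W–R: 1; W–U: 1; W–T: 1; X–R: 1; X–U: 1 … (+3 more pairs).
All other pairs contribute 0.
Summing the contributions gives betweenness(V) = 17.

17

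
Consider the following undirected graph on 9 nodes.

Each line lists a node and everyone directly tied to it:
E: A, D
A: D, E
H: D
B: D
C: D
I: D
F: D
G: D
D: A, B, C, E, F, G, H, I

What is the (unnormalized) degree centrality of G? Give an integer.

1

G is directly tied to D. That is 1 neighbor, so the degree of G is 1.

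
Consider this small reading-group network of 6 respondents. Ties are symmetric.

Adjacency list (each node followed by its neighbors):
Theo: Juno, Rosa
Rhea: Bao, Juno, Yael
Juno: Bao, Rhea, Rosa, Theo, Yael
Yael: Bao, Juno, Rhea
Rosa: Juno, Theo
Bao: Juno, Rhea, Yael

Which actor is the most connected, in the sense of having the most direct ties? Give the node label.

Juno

Degrees — Bao:3, Juno:5, Rhea:3, Rosa:2, Theo:2, Yael:3.
The maximum is 5, attained only by Juno.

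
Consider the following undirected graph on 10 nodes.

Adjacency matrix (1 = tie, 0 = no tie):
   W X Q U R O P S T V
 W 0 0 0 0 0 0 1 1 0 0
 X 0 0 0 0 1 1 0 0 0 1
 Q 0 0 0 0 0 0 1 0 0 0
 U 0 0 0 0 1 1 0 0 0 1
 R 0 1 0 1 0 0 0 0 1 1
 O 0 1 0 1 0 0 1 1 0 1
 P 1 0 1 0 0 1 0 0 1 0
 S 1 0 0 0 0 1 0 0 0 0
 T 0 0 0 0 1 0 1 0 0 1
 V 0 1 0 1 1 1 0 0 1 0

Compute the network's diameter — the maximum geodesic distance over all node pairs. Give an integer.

Eccentricity of each node (its greatest distance to any other): O:2, P:2, Q:3, R:3, S:3, T:3, U:3, V:3, W:3, X:3.
The maximum eccentricity is 3, realized for instance by the pair W–X via W – P – O – X. So the diameter is 3.

3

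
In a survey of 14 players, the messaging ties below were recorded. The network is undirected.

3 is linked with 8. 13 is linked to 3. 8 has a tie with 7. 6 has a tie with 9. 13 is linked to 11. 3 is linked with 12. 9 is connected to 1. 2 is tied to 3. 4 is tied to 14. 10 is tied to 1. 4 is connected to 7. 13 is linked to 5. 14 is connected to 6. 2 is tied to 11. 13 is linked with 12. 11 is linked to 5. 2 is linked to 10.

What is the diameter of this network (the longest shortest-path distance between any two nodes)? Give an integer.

6

Eccentricity of each node (its greatest distance to any other): 1:5, 2:5, 3:5, 4:5, 5:6, 6:6, 7:5, 8:5, 9:5, 10:5, 11:6, 12:6, 13:6, 14:6.
The maximum eccentricity is 6, realized for instance by the pair 14–11 via 14 – 4 – 7 – 8 – 3 – 13 – 11. So the diameter is 6.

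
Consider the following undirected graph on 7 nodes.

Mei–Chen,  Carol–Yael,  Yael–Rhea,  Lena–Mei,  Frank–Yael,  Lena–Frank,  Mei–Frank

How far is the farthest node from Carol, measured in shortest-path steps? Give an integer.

Distances from Carol: Chen:4, Frank:2, Lena:3, Mei:3, Rhea:2, Yael:1.
The largest is 4 (to Chen), so the eccentricity of Carol is 4.

4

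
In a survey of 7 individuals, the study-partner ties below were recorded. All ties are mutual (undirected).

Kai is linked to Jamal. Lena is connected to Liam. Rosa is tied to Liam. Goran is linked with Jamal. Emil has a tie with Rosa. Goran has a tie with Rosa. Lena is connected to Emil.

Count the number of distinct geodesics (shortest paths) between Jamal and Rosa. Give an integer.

1

The shortest distance is 2, and the only length-2 path is Jamal–Goran–Rosa. So there is exactly 1 shortest path.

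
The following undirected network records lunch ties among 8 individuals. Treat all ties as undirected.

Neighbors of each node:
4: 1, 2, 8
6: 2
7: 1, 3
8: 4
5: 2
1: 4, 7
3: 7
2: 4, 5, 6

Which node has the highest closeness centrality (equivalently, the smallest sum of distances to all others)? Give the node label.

Farness (sum of distances to all others) for each node — 1:14, 2:14, 3:24, 4:12, 5:20, 6:20, 7:18, 8:18.
The smallest farness is 12, for 4, so 4 has the highest closeness.

4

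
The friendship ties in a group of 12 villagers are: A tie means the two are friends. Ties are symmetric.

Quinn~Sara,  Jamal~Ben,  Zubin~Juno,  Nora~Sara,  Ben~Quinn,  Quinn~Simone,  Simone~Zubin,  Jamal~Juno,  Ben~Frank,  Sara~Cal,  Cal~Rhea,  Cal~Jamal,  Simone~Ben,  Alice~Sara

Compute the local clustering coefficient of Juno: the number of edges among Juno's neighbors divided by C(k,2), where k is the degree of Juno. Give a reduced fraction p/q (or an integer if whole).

Juno's neighbors: Jamal and Zubin (k = 2).
Possible neighbor pairs: C(2,2) = 1. Edges among them: none → e = 0.
Clustering(Juno) = 0/1.

0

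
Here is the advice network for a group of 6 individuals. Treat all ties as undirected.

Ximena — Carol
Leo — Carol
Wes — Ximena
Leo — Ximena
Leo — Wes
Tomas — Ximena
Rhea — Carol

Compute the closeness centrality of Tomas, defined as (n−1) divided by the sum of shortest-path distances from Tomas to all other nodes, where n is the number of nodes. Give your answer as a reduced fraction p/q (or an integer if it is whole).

1/2

Distances from Tomas: Carol:2, Leo:2, Rhea:3, Wes:2, Ximena:1. Sum = 10.
n = 6, so closeness = 5/10 = 1/2.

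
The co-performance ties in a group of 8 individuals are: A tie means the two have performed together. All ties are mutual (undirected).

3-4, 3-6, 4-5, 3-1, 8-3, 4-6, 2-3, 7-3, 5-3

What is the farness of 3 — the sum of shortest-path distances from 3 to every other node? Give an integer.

7

Distances from 3: 1:1, 2:1, 4:1, 5:1, 6:1, 7:1, 8:1.
Sum = 1 + 1 + 1 + 1 + 1 + 1 + 1 = 7.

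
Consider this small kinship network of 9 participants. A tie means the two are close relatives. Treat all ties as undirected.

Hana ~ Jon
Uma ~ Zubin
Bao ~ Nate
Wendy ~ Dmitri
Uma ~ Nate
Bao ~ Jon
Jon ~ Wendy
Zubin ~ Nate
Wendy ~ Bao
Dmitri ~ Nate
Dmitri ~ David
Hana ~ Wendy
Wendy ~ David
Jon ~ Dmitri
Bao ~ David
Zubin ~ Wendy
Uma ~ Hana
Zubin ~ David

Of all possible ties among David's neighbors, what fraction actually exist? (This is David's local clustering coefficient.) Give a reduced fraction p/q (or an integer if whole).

1/2

David's neighbors: Bao, Dmitri, Wendy, and Zubin (k = 4).
Possible neighbor pairs: C(4,2) = 6. Edges among them: Bao–Wendy, Dmitri–Wendy, Wendy–Zubin → e = 3.
Clustering(David) = 3/6 = 1/2.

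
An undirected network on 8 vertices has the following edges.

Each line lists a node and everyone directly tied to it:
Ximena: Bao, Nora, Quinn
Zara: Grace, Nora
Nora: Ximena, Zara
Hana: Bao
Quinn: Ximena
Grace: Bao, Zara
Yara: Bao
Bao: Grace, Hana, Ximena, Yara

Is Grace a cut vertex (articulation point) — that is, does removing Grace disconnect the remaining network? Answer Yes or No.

Even without Grace, every remaining node can still reach every other (the residual graph is connected), so Grace is not a cut vertex.

No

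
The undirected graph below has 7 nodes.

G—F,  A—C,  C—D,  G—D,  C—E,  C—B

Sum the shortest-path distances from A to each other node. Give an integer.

Distances from A: B:2, C:1, D:2, E:2, F:4, G:3.
Sum = 2 + 1 + 2 + 2 + 4 + 3 = 14.

14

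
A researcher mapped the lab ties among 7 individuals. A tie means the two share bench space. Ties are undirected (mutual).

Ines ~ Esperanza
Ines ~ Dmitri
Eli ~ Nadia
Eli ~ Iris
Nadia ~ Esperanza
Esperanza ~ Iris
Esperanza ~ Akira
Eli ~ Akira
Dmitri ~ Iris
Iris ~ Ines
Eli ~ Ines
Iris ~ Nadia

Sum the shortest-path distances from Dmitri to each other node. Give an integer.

11

Distances from Dmitri: Akira:3, Eli:2, Esperanza:2, Ines:1, Iris:1, Nadia:2.
Sum = 3 + 2 + 2 + 1 + 1 + 2 = 11.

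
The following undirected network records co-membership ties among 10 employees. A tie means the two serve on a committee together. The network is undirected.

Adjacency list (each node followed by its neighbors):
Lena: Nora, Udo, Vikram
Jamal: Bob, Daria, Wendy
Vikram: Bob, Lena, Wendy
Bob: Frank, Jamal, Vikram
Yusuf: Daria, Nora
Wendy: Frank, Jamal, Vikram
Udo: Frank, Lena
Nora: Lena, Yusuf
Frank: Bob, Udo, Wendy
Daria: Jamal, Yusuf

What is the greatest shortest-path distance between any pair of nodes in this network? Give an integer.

4

Eccentricity of each node (its greatest distance to any other): Bob:3, Daria:4, Frank:4, Jamal:3, Lena:3, Nora:3, Udo:4, Vikram:3, Wendy:3, Yusuf:4.
The maximum eccentricity is 4, realized for instance by the pair Daria–Udo via Daria – Jamal – Bob – Frank – Udo. So the diameter is 4.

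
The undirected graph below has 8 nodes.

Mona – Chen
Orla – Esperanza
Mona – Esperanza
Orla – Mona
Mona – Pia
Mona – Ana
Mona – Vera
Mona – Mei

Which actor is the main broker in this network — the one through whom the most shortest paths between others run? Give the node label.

Mona

Unnormalized betweenness of each node: Ana:0, Chen:0, Esperanza:0, Mei:0, Mona:20, Orla:0, Pia:0, Vera:0.
Mona has the largest value, 20, making it the main broker — the node through which the most shortest paths run.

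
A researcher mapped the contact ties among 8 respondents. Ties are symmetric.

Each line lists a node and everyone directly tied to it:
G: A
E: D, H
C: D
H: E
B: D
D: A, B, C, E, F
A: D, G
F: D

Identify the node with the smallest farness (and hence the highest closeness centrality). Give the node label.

D

Farness (sum of distances to all others) for each node — A:13, B:15, C:15, D:9, E:13, F:15, G:19, H:19.
The smallest farness is 9, for D, so D has the highest closeness.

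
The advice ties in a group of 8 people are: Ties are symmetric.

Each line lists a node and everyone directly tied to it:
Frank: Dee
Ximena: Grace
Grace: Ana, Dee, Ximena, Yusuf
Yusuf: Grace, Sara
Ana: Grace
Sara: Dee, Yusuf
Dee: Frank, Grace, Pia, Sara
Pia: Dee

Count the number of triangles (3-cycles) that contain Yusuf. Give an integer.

0

Yusuf's neighbors are Grace and Sara, but none of them are tied to each other, so no triangle contains Yusuf.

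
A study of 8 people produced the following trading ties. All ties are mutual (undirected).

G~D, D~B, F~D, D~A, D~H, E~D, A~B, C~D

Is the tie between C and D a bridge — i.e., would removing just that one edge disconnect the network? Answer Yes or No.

Yes

Without the C–D edge there is no alternate route between C and D, so the network disconnects. It is a bridge.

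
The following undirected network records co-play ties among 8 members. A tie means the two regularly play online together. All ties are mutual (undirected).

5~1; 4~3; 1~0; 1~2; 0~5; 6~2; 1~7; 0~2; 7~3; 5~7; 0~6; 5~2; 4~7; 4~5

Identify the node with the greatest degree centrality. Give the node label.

Degrees — 0:4, 1:4, 2:4, 3:2, 4:3, 5:5, 6:2, 7:4.
The maximum is 5, attained only by 5.

5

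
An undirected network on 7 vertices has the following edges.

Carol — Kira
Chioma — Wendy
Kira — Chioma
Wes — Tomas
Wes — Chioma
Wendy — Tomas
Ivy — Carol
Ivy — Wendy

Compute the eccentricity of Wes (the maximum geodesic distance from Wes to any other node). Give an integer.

3

Distances from Wes: Carol:3, Chioma:1, Ivy:3, Kira:2, Tomas:1, Wendy:2.
The largest is 3 (to Carol and Ivy), so the eccentricity of Wes is 3.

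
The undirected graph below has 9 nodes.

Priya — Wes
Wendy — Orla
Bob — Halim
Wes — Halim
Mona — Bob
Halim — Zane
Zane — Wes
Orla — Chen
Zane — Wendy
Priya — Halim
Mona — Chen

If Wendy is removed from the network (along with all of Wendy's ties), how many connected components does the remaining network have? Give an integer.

Wendy's neighbors (Orla and Zane) remain reachable from one another through other ties, so the rest of the network stays in one piece.

1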